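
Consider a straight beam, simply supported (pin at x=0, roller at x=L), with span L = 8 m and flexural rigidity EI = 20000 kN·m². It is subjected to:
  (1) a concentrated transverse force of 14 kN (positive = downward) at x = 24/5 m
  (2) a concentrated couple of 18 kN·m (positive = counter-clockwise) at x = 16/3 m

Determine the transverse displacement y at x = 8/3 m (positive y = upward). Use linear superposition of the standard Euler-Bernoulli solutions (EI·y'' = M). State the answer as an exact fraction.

y(8/3) = -47986/6328125 m

Load 1 — point force P=14 kN at a=24/5 m (b=L-a=16/5):
  y_1 = -Pbx(L²-b²-x²)/(6LEI)  [x≤a] = -14·(16/5)·(8/3)·(8²-(16/5)²-(8/3)²)/(6·8·20000) = -36736/6328125 m
Load 2 — applied couple M₀=18 kN·m at a=16/3 m (b=L-a=8/3):
  y_2 = (M₀x³/(6L)+C₁x)/EI  [x≤a] with C₁=M₀(3b²-L²)/(6L)=-16 = (18·(8/3)³/(6·8)+(-16)·(8/3))/20000 = -2/1125 m
Superposition: y = Σ y_i = -47986/6328125 m ≈ -0.007583 m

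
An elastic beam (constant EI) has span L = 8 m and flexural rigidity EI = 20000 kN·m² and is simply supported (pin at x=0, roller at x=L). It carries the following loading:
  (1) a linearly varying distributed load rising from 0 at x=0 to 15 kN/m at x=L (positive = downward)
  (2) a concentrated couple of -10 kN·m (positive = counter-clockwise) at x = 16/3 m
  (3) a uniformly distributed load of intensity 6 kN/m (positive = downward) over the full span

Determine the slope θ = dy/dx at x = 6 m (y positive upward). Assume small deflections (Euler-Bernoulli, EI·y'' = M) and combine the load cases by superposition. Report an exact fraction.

Load 1 — triangular load w₀=15 kN/m (0→w₀ over full span):
  θ_1 = -w₀(7L⁴-30L²x²+15x⁴)/(360LEI) = -15·(7·8⁴-30·8²·6²+15·6⁴)/(360·8·20000) = 1313/240000 rad
Load 2 — applied couple M₀=-10 kN·m at a=16/3 m (b=L-a=8/3):
  θ_2 = (M₀x²/(2L)-M₀(x-a)+C₁)/EI  [x>a] with C₁=M₀(3b²-L²)/(6L)=80/9 = ((-10)·6²/(2·8)-(-10)·(6-(16/3))+(80/9))/20000 = -1/2880 rad
Load 3 — uniform load w=6 kN/m over full span:
  θ_3 = -w(L³-6Lx²+4x³)/(24EI) = -6·(8³-6·8·6²+4·6³)/(24·20000) = 11/2500 rad
Superposition: θ = Σ θ_i = 6857/720000 rad ≈ 0.009524 rad

θ(6) = 6857/720000 rad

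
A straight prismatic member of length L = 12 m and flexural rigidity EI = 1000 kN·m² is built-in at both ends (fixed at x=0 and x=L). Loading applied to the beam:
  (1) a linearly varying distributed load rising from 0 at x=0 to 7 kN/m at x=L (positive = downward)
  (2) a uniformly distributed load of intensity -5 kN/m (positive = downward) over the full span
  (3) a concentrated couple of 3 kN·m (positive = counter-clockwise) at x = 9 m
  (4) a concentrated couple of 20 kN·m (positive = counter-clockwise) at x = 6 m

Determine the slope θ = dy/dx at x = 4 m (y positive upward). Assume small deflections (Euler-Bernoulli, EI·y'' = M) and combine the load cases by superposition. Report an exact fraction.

Load 1 — triangular load w₀=7 kN/m (0→w₀ over full span):
  θ_1 = -w₀(2x(L-x)(L-2x)(x+2L)+x²(L-x)²)/(120LEI) = -7·(2·4·(12-4)·(12-2·4)·(4+2·12)+4²·(12-4)²)/(120·12·1000) = -224/5625 rad
Load 2 — uniform load w=-5 kN/m over full span:
  θ_2 = -wx(L-x)(L-2x)/(12EI) = -(-5)·4·(12-4)·(12-2·4)/(12·1000) = 4/75 rad
Load 3 — applied couple M₀=3 kN·m at a=9 m (b=L-a=3):
  θ_3 = (R_Ax²/2 - M_Ax)/EI  [x≤a] with R_A=9/32, M_A=15/16 = ((9/32)·4²/2 - (15/16)·4)/1000 = -3/2000 rad
Load 4 — applied couple M₀=20 kN·m at a=6 m (b=L-a=6):
  θ_4 = (R_Ax²/2 - M_Ax)/EI  [x≤a] with R_A=5/2, M_A=5 = ((5/2)·4²/2 - 5·4)/1000 = 0 rad
Superposition: θ = Σ θ_i = 1081/90000 rad ≈ 0.012011 rad

θ(4) = 1081/90000 rad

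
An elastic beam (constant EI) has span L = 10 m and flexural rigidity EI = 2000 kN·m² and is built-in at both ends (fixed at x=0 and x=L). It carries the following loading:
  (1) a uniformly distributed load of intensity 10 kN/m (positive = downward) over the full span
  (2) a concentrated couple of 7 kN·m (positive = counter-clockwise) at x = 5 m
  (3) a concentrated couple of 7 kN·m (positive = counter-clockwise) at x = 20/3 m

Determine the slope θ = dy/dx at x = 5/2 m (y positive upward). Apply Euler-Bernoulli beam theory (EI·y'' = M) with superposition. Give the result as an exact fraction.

Load 1 — uniform load w=10 kN/m over full span:
  θ_1 = -wx(L-x)(L-2x)/(12EI) = -10·(5/2)·(10-(5/2))·(10-2·(5/2))/(12·2000) = -5/128 rad
Load 2 — applied couple M₀=7 kN·m at a=5 m (b=L-a=5):
  θ_2 = (R_Ax²/2 - M_Ax)/EI  [x≤a] with R_A=21/20, M_A=7/4 = ((21/20)·(5/2)²/2 - (7/4)·(5/2))/2000 = -7/12800 rad
Load 3 — applied couple M₀=7 kN·m at a=20/3 m (b=L-a=10/3):
  θ_3 = (R_Ax²/2 - M_Ax)/EI  [x≤a] with R_A=14/15, M_A=7/3 = ((14/15)·(5/2)²/2 - (7/3)·(5/2))/2000 = -7/4800 rad
Superposition: θ = Σ θ_i = -1577/38400 rad ≈ -0.041068 rad

θ(5/2) = -1577/38400 rad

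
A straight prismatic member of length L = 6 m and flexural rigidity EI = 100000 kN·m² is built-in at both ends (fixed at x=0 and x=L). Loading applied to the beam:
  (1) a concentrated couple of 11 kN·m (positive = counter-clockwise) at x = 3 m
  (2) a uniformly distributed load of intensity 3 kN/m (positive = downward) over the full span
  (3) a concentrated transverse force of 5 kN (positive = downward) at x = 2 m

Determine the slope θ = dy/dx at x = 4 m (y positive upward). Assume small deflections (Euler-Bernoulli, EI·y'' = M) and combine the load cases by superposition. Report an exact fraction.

Load 1 — applied couple M₀=11 kN·m at a=3 m (b=L-a=3):
  θ_1 = (R_Ax²/2 - M_Ax - M₀(x-a))/EI  [x>a] with R_A=11/4, M_A=11/4 = ((11/4)·4²/2 - (11/4)·4 - 11·(4-3))/100000 = 0 rad
Load 2 — uniform load w=3 kN/m over full span:
  θ_2 = -wx(L-x)(L-2x)/(12EI) = -3·4·(6-4)·(6-2·4)/(12·100000) = 1/25000 rad
Load 3 — point force P=5 kN at a=2 m (b=L-a=4):
  θ_3 = Pa²(L-x)(2bL-(3b+a)(L-x))/(2L³EI)  [x>a] = 5·2²·(6-4)·(2·4·6-(3·4+2)·(6-4))/(2·6³·100000) = 1/54000 rad
Superposition: θ = Σ θ_i = 79/1350000 rad ≈ 0.000059 rad

θ(4) = 79/1350000 rad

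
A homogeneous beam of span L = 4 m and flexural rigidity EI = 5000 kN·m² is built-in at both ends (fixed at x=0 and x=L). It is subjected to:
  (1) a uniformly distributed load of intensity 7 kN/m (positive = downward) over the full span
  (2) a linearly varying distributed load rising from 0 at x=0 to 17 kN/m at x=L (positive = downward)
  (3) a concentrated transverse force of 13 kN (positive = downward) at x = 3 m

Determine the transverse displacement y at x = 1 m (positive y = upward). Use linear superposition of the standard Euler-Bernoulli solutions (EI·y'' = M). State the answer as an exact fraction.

y(1) = -6119/4800000 m

Load 1 — uniform load w=7 kN/m over full span:
  y_1 = -wx²(L-x)²/(24EI) = -7·1²·(4-1)²/(24·5000) = -21/40000 m
Load 2 — triangular load w₀=17 kN/m (0→w₀ over full span):
  y_2 = -w₀x²(L-x)²(x+2L)/(120LEI) = -17·1²·(4-1)²·(1+2·4)/(120·4·5000) = -459/800000 m
Load 3 — point force P=13 kN at a=3 m (b=L-a=1):
  y_3 = -Pb²x²(3aL-(3a+b)x)/(6L³EI)  [x≤a] = -13·1²·1²·(3·3·4-(3·3+1)·1)/(6·4³·5000) = -169/960000 m
Superposition: y = Σ y_i = -6119/4800000 m ≈ -0.001275 m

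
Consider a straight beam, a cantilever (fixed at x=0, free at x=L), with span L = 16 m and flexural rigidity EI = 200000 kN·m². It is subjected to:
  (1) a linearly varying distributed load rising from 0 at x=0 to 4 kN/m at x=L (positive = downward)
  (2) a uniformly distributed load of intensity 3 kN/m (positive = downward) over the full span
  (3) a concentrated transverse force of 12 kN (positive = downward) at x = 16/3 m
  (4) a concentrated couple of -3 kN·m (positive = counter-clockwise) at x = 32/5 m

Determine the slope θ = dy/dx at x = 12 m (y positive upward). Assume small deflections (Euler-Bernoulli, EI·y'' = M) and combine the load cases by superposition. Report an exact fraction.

θ(12) = -7901/375000 rad

Load 1 — triangular load w₀=4 kN/m (0→w₀ over full span):
  θ_1 = (w₀Lx²/4-w₀L²x/3-w₀x⁴/(24L))/EI = (4·16·12²/4-4·16²·12/3-4·12⁴/(24·16))/200000 = -251/25000 rad
Load 2 — uniform load w=3 kN/m over full span:
  θ_2 = -wx(x²-3Lx+3L²)/(6EI) = -3·12·(12²-3·16·12+3·16²)/(6·200000) = -63/6250 rad
Load 3 — point force P=12 kN at a=16/3 m (b=L-a=32/3):
  θ_3 = -Pa²/(2EI)  [x>a] = -12·(16/3)²/(2·200000) = -8/9375 rad
Load 4 — applied couple M₀=-3 kN·m at a=32/5 m (b=L-a=48/5):
  θ_4 = M₀a/EI  [x>a] = (-3)·(32/5)/200000 = -3/31250 rad
Superposition: θ = Σ θ_i = -7901/375000 rad ≈ -0.021069 rad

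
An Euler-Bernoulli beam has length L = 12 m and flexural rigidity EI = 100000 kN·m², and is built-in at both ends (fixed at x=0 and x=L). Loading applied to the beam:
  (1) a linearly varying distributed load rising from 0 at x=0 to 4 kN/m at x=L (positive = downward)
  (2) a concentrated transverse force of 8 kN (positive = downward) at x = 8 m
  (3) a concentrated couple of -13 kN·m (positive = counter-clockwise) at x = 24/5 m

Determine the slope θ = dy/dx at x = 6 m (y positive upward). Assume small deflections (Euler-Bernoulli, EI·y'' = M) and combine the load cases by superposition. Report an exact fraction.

Load 1 — triangular load w₀=4 kN/m (0→w₀ over full span):
  θ_1 = -w₀(2x(L-x)(L-2x)(x+2L)+x²(L-x)²)/(120LEI) = -4·(2·6·(12-6)·(12-2·6)·(6+2·12)+6²·(12-6)²)/(120·12·100000) = -9/250000 rad
Load 2 — point force P=8 kN at a=8 m (b=L-a=4):
  θ_2 = -Pb²x(2aL-(3a+b)x)/(2L³EI)  [x≤a] = -8·4²·6·(2·8·12-(3·8+4)·6)/(2·12³·100000) = -1/18750 rad
Load 3 — applied couple M₀=-13 kN·m at a=24/5 m (b=L-a=36/5):
  θ_3 = (R_Ax²/2 - M_Ax - M₀(x-a))/EI  [x>a] with R_A=-39/25, M_A=-39/25 = ((-39/25)·6²/2 - (-39/25)·6 - (-13)·(6-(24/5)))/100000 = -39/1250000 rad
Superposition: θ = Σ θ_i = -113/937500 rad ≈ -0.000121 rad

θ(6) = -113/937500 rad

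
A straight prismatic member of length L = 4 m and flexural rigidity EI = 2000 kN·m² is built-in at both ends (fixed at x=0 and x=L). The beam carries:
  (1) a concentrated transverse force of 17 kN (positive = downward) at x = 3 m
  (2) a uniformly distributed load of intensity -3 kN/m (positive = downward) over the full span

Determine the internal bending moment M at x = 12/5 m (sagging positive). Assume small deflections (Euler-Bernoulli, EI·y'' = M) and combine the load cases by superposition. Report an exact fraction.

M(12/5) = 571/400 kN·m

Load 1 — point force P=17 kN at a=3 m (b=L-a=1):
  M_1 = Pb²(3a+b)x/L³ - Pab²/L²  [x≤a] = 17·1²·(3·3+1)·(12/5)/4³ - 17·3·1²/4² = 51/16 kN·m
Load 2 — uniform load w=-3 kN/m over full span:
  M_2 = wLx/2 - wL²/12 - wx²/2 = (-3)·4·(12/5)/2 - (-3)·4²/12 - (-3)·(12/5)²/2 = -44/25 kN·m
Superposition: M = Σ M_i = 571/400 kN·m ≈ 1.427500 kN·m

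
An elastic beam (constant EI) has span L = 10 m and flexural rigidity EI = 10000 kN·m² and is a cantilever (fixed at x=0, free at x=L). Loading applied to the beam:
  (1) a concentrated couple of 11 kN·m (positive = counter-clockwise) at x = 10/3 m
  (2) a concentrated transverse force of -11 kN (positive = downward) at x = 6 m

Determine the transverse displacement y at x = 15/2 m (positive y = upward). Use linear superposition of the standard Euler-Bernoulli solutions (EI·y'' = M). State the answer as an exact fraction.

Load 1 — applied couple M₀=11 kN·m at a=10/3 m (b=L-a=20/3):
  y_1 = M₀a(2x-a)/(2EI)  [x>a] = 11·(10/3)·(2·(15/2)-(10/3))/(2·10000) = 77/3600 m
Load 2 — point force P=-11 kN at a=6 m (b=L-a=4):
  y_2 = -Pa²(3x-a)/(6EI)  [x>a] = -(-11)·6²·(3·(15/2)-6)/(6·10000) = 1089/10000 m
Superposition: y = Σ y_i = 5863/45000 m ≈ 0.130289 m

y(15/2) = 5863/45000 m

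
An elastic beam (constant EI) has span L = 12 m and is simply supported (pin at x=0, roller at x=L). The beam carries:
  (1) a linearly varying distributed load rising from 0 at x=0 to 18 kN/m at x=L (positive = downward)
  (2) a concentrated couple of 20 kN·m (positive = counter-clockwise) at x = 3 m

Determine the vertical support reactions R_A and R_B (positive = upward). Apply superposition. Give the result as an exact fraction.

Load 1 — triangular load w₀=18 kN/m (0→w₀ over full span):
  R_A = w₀L/6 = 18·12/6 = 36 kN
  R_B = w₀L/3 = 18·12/3 = 72 kN
Load 2 — applied couple M₀=20 kN·m at a=3 m (b=L-a=9):
  R_A = M₀/L = 20/12 = 5/3 kN
  R_B = -M₀/L = -20/12 = -5/3 kN
Superposition: R_A = 113/3 kN, R_B = 211/3 kN

R_A = 113/3 kN, R_B = 211/3 kN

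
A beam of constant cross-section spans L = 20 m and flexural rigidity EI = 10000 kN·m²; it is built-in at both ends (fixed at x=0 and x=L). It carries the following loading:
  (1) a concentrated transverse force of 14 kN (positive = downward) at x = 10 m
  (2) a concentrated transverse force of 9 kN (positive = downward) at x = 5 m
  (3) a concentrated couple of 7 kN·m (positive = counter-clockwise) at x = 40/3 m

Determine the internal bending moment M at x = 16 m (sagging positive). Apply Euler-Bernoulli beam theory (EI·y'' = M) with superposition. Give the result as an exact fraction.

Load 1 — point force P=14 kN at a=10 m (b=L-a=10):
  M_1 = Pa²(a+3b)(L-x)/L³ - Pa²b/L²  [x>a] = 14·10²·(10+3·10)·(20-16)/20³ - 14·10²·10/20² = -7 kN·m
Load 2 — point force P=9 kN at a=5 m (b=L-a=15):
  M_2 = Pa²(a+3b)(L-x)/L³ - Pa²b/L²  [x>a] = 9·5²·(5+3·15)·(20-16)/20³ - 9·5²·15/20² = -45/16 kN·m
Load 3 — applied couple M₀=7 kN·m at a=40/3 m (b=L-a=20/3):
  M_3 = R_Ax - M_A - M₀  [x>a] with R_A=7/15, M_A=7/3 = (7/15)·16 - (7/3) - 7 = -28/15 kN·m
Superposition: M = Σ M_i = -2803/240 kN·m ≈ -11.679167 kN·m

M(16) = -2803/240 kN·m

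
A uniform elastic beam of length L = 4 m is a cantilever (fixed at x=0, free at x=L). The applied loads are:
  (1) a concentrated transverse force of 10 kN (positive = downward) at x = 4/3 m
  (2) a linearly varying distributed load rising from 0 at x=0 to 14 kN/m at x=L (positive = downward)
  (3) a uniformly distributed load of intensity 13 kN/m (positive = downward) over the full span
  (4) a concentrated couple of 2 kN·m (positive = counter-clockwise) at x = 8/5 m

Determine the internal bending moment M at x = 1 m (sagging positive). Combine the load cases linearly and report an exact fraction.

Load 1 — point force P=10 kN at a=4/3 m (b=L-a=8/3):
  M_1 = -P(a-x)  [x≤a] = -10·((4/3)-1) = -10/3 kN·m
Load 2 — triangular load w₀=14 kN/m (0→w₀ over full span):
  M_2 = w₀Lx/2 - w₀L²/3 - w₀x³/(6L) = 14·4·1/2 - 14·4²/3 - 14·1³/(6·4) = -189/4 kN·m
Load 3 — uniform load w=13 kN/m over full span:
  M_3 = -w(L-x)²/2 = -13·(4-1)²/2 = -117/2 kN·m
Load 4 — applied couple M₀=2 kN·m at a=8/5 m (b=L-a=12/5):
  M_4 = M₀  [x≤a] = 2 = 2 kN·m
Superposition: M = Σ M_i = -1285/12 kN·m ≈ -107.083333 kN·m

M(1) = -1285/12 kN·m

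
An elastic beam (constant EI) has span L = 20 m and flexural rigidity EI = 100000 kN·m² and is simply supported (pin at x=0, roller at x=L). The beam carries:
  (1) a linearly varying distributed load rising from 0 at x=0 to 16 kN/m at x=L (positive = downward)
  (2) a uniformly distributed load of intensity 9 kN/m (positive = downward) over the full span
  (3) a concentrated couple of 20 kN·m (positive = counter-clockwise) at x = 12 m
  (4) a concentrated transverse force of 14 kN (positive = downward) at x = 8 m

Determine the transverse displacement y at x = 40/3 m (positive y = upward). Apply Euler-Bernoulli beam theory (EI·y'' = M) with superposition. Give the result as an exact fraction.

y(40/3) = -754513/2278125 m

Load 1 — triangular load w₀=16 kN/m (0→w₀ over full span):
  y_1 = -w₀x(7L⁴-10L²x²+3x⁴)/(360LEI) = -16·(40/3)·(7·20⁴-10·20²·(40/3)²+3·(40/3)⁴)/(360·20·100000) = -544/3645 m
Load 2 — uniform load w=9 kN/m over full span:
  y_2 = -wx(L³-2Lx²+x³)/(24EI) = -9·(40/3)·(20³-2·20·(40/3)²+(40/3)³)/(24·100000) = -22/135 m
Load 3 — applied couple M₀=20 kN·m at a=12 m (b=L-a=8):
  y_3 = (M₀x³/(6L)-M₀(x-a)²/2+C₁x)/EI  [x>a] with C₁=M₀(3b²-L²)/(6L)=-104/3 = (20·(40/3)³/(6·20)-20·((40/3)-12)²/2+(-104/3)·(40/3))/100000 = -43/50625 m
Load 4 — point force P=14 kN at a=8 m (b=L-a=12):
  y_4 = -Pa(L-x)(2Lx-a²-x²)/(6LEI)  [x>a] = -14·8·(20-(40/3))·(2·20·(40/3)-8²-(40/3)²)/(6·20·100000) = -4592/253125 m
Superposition: y = Σ y_i = -754513/2278125 m ≈ -0.331199 m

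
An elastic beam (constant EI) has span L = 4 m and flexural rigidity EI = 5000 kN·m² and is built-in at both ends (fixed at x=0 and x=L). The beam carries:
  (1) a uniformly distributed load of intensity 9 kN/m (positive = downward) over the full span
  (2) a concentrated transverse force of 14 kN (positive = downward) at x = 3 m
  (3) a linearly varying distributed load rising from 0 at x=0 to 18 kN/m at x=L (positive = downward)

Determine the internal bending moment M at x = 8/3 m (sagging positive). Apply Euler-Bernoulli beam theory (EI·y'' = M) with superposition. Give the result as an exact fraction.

Load 1 — uniform load w=9 kN/m over full span:
  M_1 = wLx/2 - wL²/12 - wx²/2 = 9·4·(8/3)/2 - 9·4²/12 - 9·(8/3)²/2 = 4 kN·m
Load 2 — point force P=14 kN at a=3 m (b=L-a=1):
  M_2 = Pb²(3a+b)x/L³ - Pab²/L²  [x≤a] = 14·1²·(3·3+1)·(8/3)/4³ - 14·3·1²/4² = 77/24 kN·m
Load 3 — triangular load w₀=18 kN/m (0→w₀ over full span):
  M_3 = 3w₀Lx/20 - w₀L²/30 - w₀x³/(6L) = 3·18·4·(8/3)/20 - 18·4²/30 - 18·(8/3)³/(6·4) = 224/45 kN·m
Superposition: M = Σ M_i = 4387/360 kN·m ≈ 12.186111 kN·m

M(8/3) = 4387/360 kN·m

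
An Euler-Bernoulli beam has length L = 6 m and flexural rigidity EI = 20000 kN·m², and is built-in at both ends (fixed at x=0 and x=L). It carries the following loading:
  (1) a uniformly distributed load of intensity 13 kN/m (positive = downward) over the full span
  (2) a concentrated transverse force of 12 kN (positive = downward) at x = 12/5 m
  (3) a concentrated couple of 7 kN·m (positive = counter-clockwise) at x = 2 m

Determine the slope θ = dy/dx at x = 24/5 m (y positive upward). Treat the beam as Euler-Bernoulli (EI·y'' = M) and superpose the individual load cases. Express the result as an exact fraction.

Load 1 — uniform load w=13 kN/m over full span:
  θ_1 = -wx(L-x)(L-2x)/(12EI) = -13·(24/5)·(6-(24/5))·(6-2·(24/5))/(12·20000) = 351/312500 rad
Load 2 — point force P=12 kN at a=12/5 m (b=L-a=18/5):
  θ_2 = Pa²(L-x)(2bL-(3b+a)(L-x))/(2L³EI)  [x>a] = 12·(12/5)²·(6-(24/5))·(2·(18/5)·6-(3·(18/5)+(12/5))·(6-(24/5)))/(2·6³·20000) = 513/1953125 rad
Load 3 — applied couple M₀=7 kN·m at a=2 m (b=L-a=4):
  θ_3 = (R_Ax²/2 - M_Ax - M₀(x-a))/EI  [x>a] with R_A=14/9, M_A=0 = ((14/9)·(24/5)²/2 - 0·(24/5) - 7·((24/5)-2))/20000 = -21/250000 rad
Superposition: θ = Σ θ_i = 40683/31250000 rad ≈ 0.001302 rad

θ(24/5) = 40683/31250000 rad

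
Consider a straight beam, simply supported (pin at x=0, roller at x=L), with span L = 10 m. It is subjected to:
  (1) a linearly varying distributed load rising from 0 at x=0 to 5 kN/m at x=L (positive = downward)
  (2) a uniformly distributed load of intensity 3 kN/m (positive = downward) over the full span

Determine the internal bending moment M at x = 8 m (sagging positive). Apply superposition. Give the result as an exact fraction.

Load 1 — triangular load w₀=5 kN/m (0→w₀ over full span):
  M_1 = w₀Lx/6 - w₀x³/(6L) = 5·10·8/6 - 5·8³/(6·10) = 24 kN·m
Load 2 — uniform load w=3 kN/m over full span:
  M_2 = wx(L-x)/2 = 3·8·(10-8)/2 = 24 kN·m
Superposition: M = Σ M_i = 48 kN·m ≈ 48.000000 kN·m

M(8) = 48 kN·m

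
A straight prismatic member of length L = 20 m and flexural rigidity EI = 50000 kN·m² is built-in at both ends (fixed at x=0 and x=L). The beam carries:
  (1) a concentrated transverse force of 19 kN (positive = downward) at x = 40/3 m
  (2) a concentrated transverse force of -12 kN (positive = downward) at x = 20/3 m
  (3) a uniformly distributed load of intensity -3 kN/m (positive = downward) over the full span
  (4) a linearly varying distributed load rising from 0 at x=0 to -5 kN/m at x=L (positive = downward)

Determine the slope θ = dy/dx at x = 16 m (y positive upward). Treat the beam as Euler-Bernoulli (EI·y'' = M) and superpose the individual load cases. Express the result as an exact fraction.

θ(16) = -4/675 rad

Load 1 — point force P=19 kN at a=40/3 m (b=L-a=20/3):
  θ_1 = Pa²(L-x)(2bL-(3b+a)(L-x))/(2L³EI)  [x>a] = 19·(40/3)²·(20-16)·(2·(20/3)·20-(3·(20/3)+(40/3))·(20-16))/(2·20³·50000) = 38/16875 rad
Load 2 — point force P=-12 kN at a=20/3 m (b=L-a=40/3):
  θ_2 = Pa²(L-x)(2bL-(3b+a)(L-x))/(2L³EI)  [x>a] = (-12)·(20/3)²·(20-16)·(2·(40/3)·20-(3·(40/3)+(20/3))·(20-16))/(2·20³·50000) = -26/28125 rad
Load 3 — uniform load w=-3 kN/m over full span:
  θ_3 = -wx(L-x)(L-2x)/(12EI) = -(-3)·16·(20-16)·(20-2·16)/(12·50000) = -12/3125 rad
Load 4 — triangular load w₀=-5 kN/m (0→w₀ over full span):
  θ_4 = -w₀(2x(L-x)(L-2x)(x+2L)+x²(L-x)²)/(120LEI) = -(-5)·(2·16·(20-16)·(20-2·16)·(16+2·20)+16²·(20-16)²)/(120·20·50000) = -32/9375 rad
Superposition: θ = Σ θ_i = -4/675 rad ≈ -0.005926 rad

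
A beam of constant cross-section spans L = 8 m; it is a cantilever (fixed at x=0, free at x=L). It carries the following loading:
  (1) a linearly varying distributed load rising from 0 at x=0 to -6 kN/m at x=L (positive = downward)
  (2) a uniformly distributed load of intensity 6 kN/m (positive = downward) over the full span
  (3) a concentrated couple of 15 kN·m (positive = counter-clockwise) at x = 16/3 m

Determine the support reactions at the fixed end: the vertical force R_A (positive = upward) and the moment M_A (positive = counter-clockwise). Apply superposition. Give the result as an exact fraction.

Load 1 — triangular load w₀=-6 kN/m (0→w₀ over full span):
  R_A = w₀L/2 = (-6)·8/2 = -24 kN
  M_A = w₀L²/3 = (-6)·8²/3 = -128 kN·m
Load 2 — uniform load w=6 kN/m over full span:
  R_A = wL = 6·8 = 48 kN
  M_A = wL²/2 = 6·8²/2 = 192 kN·m
Load 3 — applied couple M₀=15 kN·m at a=16/3 m (b=L-a=8/3):
  R_A = 0 kN
  M_A = -M₀ = -15 kN·m
Superposition: R_A = 24 kN, M_A = 49 kN·m

R_A = 24 kN, M_A = 49 kN·m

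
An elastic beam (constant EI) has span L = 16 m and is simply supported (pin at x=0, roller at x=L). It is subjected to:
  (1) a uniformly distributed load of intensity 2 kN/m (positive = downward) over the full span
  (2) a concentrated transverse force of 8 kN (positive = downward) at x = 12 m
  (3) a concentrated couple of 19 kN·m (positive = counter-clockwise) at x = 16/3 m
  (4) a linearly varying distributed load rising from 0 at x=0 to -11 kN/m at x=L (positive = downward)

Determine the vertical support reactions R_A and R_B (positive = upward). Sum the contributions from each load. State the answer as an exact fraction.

R_A = -487/48 kN, R_B = -1817/48 kN

Load 1 — uniform load w=2 kN/m over full span:
  R_A = wL/2 = 2·16/2 = 16 kN
  R_B = wL/2 = 2·16/2 = 16 kN
Load 2 — point force P=8 kN at a=12 m (b=L-a=4):
  R_A = Pb/L = 8·4/16 = 2 kN
  R_B = Pa/L = 8·12/16 = 6 kN
Load 3 — applied couple M₀=19 kN·m at a=16/3 m (b=L-a=32/3):
  R_A = M₀/L = 19/16 kN
  R_B = -M₀/L = -19/16 kN
Load 4 — triangular load w₀=-11 kN/m (0→w₀ over full span):
  R_A = w₀L/6 = (-11)·16/6 = -88/3 kN
  R_B = w₀L/3 = (-11)·16/3 = -176/3 kN
Superposition: R_A = -487/48 kN, R_B = -1817/48 kN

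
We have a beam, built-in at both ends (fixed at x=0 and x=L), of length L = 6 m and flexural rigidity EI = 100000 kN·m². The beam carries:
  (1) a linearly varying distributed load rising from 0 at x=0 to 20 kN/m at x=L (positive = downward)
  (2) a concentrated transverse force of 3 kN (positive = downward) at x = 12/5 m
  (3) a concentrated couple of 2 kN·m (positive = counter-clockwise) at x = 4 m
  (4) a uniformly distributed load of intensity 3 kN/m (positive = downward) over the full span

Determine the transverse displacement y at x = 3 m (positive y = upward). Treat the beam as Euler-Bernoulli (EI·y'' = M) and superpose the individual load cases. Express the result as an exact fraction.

Load 1 — triangular load w₀=20 kN/m (0→w₀ over full span):
  y_1 = -w₀x²(L-x)²(x+2L)/(120LEI) = -20·3²·(6-3)²·(3+2·6)/(120·6·100000) = -27/80000 m
Load 2 — point force P=3 kN at a=12/5 m (b=L-a=18/5):
  y_2 = -Pa²(L-x)²(3bL-(3b+a)(L-x))/(6L³EI)  [x>a] = -3·(12/5)²·(6-3)²·(3·(18/5)·6-(3·(18/5)+(12/5))·(6-3))/(6·6³·100000) = -189/6250000 m
Load 3 — applied couple M₀=2 kN·m at a=4 m (b=L-a=2):
  y_3 = (R_Ax³/6 - M_Ax²/2)/EI  [x≤a] with R_A=4/9, M_A=2/3 = ((4/9)·3³/6 - (2/3)·3²/2)/100000 = -1/100000 m
Load 4 — uniform load w=3 kN/m over full span:
  y_4 = -wx²(L-x)²/(24EI) = -3·3²·(6-3)²/(24·100000) = -81/800000 m
Superposition: y = Σ y_i = -47899/100000000 m ≈ -0.000479 m

y(3) = -47899/100000000 m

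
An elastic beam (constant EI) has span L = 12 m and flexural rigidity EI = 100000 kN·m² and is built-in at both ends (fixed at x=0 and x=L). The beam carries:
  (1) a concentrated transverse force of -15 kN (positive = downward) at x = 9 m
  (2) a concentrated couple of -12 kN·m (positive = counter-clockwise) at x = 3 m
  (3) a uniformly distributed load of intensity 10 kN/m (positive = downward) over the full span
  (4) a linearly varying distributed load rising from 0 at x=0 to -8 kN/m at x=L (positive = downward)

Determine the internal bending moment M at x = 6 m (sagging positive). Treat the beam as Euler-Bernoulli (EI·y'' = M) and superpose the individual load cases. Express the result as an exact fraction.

Load 1 — point force P=-15 kN at a=9 m (b=L-a=3):
  M_1 = Pb²(3a+b)x/L³ - Pab²/L²  [x≤a] = (-15)·3²·(3·9+3)·6/12³ - (-15)·9·3²/12² = -45/8 kN·m
Load 2 — applied couple M₀=-12 kN·m at a=3 m (b=L-a=9):
  M_2 = R_Ax - M_A - M₀  [x>a] with R_A=-9/8, M_A=9/4 = (-9/8)·6 - (9/4) - (-12) = 3 kN·m
Load 3 — uniform load w=10 kN/m over full span:
  M_3 = wLx/2 - wL²/12 - wx²/2 = 10·12·6/2 - 10·12²/12 - 10·6²/2 = 60 kN·m
Load 4 — triangular load w₀=-8 kN/m (0→w₀ over full span):
  M_4 = 3w₀Lx/20 - w₀L²/30 - w₀x³/(6L) = 3·(-8)·12·6/20 - (-8)·12²/30 - (-8)·6³/(6·12) = -24 kN·m
Superposition: M = Σ M_i = 267/8 kN·m ≈ 33.375000 kN·m

M(6) = 267/8 kN·m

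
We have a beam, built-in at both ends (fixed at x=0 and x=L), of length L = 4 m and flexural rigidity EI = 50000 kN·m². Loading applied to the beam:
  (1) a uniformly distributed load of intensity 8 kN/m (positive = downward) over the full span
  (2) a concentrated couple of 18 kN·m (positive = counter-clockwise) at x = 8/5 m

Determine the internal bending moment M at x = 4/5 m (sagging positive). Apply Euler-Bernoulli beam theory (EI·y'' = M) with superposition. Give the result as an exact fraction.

Load 1 — uniform load w=8 kN/m over full span:
  M_1 = wLx/2 - wL²/12 - wx²/2 = 8·4·(4/5)/2 - 8·4²/12 - 8·(4/5)²/2 = -32/75 kN·m
Load 2 — applied couple M₀=18 kN·m at a=8/5 m (b=L-a=12/5):
  M_2 = R_Ax - M_A  [x≤a] with R_A=162/25, M_A=54/25 = (162/25)·(4/5) - (54/25) = 378/125 kN·m
Superposition: M = Σ M_i = 974/375 kN·m ≈ 2.597333 kN·m

M(4/5) = 974/375 kN·m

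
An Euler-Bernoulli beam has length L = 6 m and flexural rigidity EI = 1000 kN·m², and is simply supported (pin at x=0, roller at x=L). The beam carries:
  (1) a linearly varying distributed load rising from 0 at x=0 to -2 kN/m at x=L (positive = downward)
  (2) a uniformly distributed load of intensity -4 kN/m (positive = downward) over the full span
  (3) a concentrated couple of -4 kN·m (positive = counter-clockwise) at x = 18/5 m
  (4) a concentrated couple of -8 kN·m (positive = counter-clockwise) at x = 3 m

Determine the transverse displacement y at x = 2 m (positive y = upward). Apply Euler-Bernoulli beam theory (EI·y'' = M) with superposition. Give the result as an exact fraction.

Load 1 — triangular load w₀=-2 kN/m (0→w₀ over full span):
  y_1 = -w₀x(7L⁴-10L²x²+3x⁴)/(360LEI) = -(-2)·2·(7·6⁴-10·6²·2²+3·2⁴)/(360·6·1000) = 16/1125 m
Load 2 — uniform load w=-4 kN/m over full span:
  y_2 = -wx(L³-2Lx²+x³)/(24EI) = -(-4)·2·(6³-2·6·2²+2³)/(24·1000) = 22/375 m
Load 3 — applied couple M₀=-4 kN·m at a=18/5 m (b=L-a=12/5):
  y_3 = (M₀x³/(6L)+C₁x)/EI  [x≤a] with C₁=M₀(3b²-L²)/(6L)=52/25 = ((-4)·2³/(6·6)+(52/25)·2)/1000 = 92/28125 m
Load 4 — applied couple M₀=-8 kN·m at a=3 m (b=L-a=3):
  y_4 = (M₀x³/(6L)+C₁x)/EI  [x≤a] with C₁=M₀(3b²-L²)/(6L)=2 = ((-8)·2³/(6·6)+2·2)/1000 = 1/450 m
Superposition: y = Σ y_i = 4409/56250 m ≈ 0.078382 m

y(2) = 4409/56250 m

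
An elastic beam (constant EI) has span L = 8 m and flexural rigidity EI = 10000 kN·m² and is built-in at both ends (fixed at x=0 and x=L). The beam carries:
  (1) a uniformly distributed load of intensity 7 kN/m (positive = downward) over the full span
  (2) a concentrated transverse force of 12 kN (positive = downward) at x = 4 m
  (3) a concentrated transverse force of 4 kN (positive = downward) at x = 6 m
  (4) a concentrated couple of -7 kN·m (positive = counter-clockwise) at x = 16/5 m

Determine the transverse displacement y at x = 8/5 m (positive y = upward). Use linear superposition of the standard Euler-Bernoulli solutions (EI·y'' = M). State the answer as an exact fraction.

Load 1 — uniform load w=7 kN/m over full span:
  y_1 = -wx²(L-x)²/(24EI) = -7·(8/5)²·(8-(8/5))²/(24·10000) = -3584/1171875 m
Load 2 — point force P=12 kN at a=4 m (b=L-a=4):
  y_2 = -Pb²x²(3aL-(3a+b)x)/(6L³EI)  [x≤a] = -12·4²·(8/5)²·(3·4·8-(3·4+4)·(8/5))/(6·8³·10000) = -88/78125 m
Load 3 — point force P=4 kN at a=6 m (b=L-a=2):
  y_3 = -Pb²x²(3aL-(3a+b)x)/(6L³EI)  [x≤a] = -4·2²·(8/5)²·(3·6·8-(3·6+2)·(8/5))/(6·8³·10000) = -7/46875 m
Load 4 — applied couple M₀=-7 kN·m at a=16/5 m (b=L-a=24/5):
  y_4 = (R_Ax³/6 - M_Ax²/2)/EI  [x≤a] with R_A=-63/50, M_A=-21/25 = ((-63/50)·(8/5)³/6 - (-21/25)·(8/5)²/2)/10000 = 42/1953125 m
Superposition: y = Σ y_i = -8423/1953125 m ≈ -0.004313 m

y(8/5) = -8423/1953125 m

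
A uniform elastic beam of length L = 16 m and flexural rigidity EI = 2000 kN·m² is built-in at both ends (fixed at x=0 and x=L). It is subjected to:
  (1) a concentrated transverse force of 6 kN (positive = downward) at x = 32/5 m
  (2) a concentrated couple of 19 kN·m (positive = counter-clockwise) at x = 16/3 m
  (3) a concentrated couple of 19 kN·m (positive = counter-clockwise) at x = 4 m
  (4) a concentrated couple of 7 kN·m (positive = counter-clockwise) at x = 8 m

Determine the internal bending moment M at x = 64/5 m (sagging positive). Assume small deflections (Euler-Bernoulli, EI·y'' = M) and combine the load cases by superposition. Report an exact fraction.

M(64/5) = 3647/30000 kN·m

Load 1 — point force P=6 kN at a=32/5 m (b=L-a=48/5):
  M_1 = Pa²(a+3b)(L-x)/L³ - Pa²b/L²  [x>a] = 6·(32/5)²·((32/5)+3·(48/5))·(16-(64/5))/16³ - 6·(32/5)²·(48/5)/16² = -1536/625 kN·m
Load 2 — applied couple M₀=19 kN·m at a=16/3 m (b=L-a=32/3):
  M_2 = R_Ax - M_A - M₀  [x>a] with R_A=19/12, M_A=0 = (19/12)·(64/5) - 0 - 19 = 19/15 kN·m
Load 3 — applied couple M₀=19 kN·m at a=4 m (b=L-a=12):
  M_3 = R_Ax - M_A - M₀  [x>a] with R_A=171/128, M_A=-57/16 = (171/128)·(64/5) - (-57/16) - 19 = 133/80 kN·m
Load 4 — applied couple M₀=7 kN·m at a=8 m (b=L-a=8):
  M_4 = R_Ax - M_A - M₀  [x>a] with R_A=21/32, M_A=7/4 = (21/32)·(64/5) - (7/4) - 7 = -7/20 kN·m
Superposition: M = Σ M_i = 3647/30000 kN·m ≈ 0.121567 kN·m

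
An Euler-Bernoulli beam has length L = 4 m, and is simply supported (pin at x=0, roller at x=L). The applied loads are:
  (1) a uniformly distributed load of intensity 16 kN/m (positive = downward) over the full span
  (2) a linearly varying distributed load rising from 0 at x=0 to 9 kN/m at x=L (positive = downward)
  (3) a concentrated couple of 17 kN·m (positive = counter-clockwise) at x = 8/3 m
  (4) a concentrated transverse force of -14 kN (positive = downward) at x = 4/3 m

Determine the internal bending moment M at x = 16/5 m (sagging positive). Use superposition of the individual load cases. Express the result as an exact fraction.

Load 1 — uniform load w=16 kN/m over full span:
  M_1 = wx(L-x)/2 = 16·(16/5)·(4-(16/5))/2 = 512/25 kN·m
Load 2 — triangular load w₀=9 kN/m (0→w₀ over full span):
  M_2 = w₀Lx/6 - w₀x³/(6L) = 9·4·(16/5)/6 - 9·(16/5)³/(6·4) = 864/125 kN·m
Load 3 — applied couple M₀=17 kN·m at a=8/3 m (b=L-a=4/3):
  M_3 = M₀x/L - M₀  [x>a] = 17·(16/5)/4 - 17 = -17/5 kN·m
Load 4 — point force P=-14 kN at a=4/3 m (b=L-a=8/3):
  M_4 = Pa(L-x)/L  [x>a] = (-14)·(4/3)·(4-(16/5))/4 = -56/15 kN·m
Superposition: M = Σ M_i = 7597/375 kN·m ≈ 20.258667 kN·m

M(16/5) = 7597/375 kN·m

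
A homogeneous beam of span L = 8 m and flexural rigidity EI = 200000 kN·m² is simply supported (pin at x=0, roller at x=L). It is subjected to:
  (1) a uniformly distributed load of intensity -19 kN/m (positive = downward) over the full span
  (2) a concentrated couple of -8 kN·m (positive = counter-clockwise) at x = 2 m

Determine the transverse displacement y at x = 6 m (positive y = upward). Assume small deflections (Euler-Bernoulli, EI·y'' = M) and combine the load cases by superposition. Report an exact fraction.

y(6) = 353/100000 m

Load 1 — uniform load w=-19 kN/m over full span:
  y_1 = -wx(L³-2Lx²+x³)/(24EI) = -(-19)·6·(8³-2·8·6²+6³)/(24·200000) = 361/100000 m
Load 2 — applied couple M₀=-8 kN·m at a=2 m (b=L-a=6):
  y_2 = (M₀x³/(6L)-M₀(x-a)²/2+C₁x)/EI  [x>a] with C₁=M₀(3b²-L²)/(6L)=-22/3 = ((-8)·6³/(6·8)-(-8)·(6-2)²/2+(-22/3)·6)/200000 = -1/12500 m
Superposition: y = Σ y_i = 353/100000 m ≈ 0.003530 m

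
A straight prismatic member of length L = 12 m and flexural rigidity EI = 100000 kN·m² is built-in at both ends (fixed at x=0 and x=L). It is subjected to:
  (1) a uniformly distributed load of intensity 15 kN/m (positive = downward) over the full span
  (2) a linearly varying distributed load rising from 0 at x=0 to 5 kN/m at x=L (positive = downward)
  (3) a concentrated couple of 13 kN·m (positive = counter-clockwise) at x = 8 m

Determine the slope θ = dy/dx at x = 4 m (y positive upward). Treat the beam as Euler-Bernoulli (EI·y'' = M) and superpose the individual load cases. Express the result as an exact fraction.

θ(4) = -437/225000 rad

Load 1 — uniform load w=15 kN/m over full span:
  θ_1 = -wx(L-x)(L-2x)/(12EI) = -15·4·(12-4)·(12-2·4)/(12·100000) = -1/625 rad
Load 2 — triangular load w₀=5 kN/m (0→w₀ over full span):
  θ_2 = -w₀(2x(L-x)(L-2x)(x+2L)+x²(L-x)²)/(120LEI) = -5·(2·4·(12-4)·(12-2·4)·(4+2·12)+4²·(12-4)²)/(120·12·100000) = -8/28125 rad
Load 3 — applied couple M₀=13 kN·m at a=8 m (b=L-a=4):
  θ_3 = (R_Ax²/2 - M_Ax)/EI  [x≤a] with R_A=13/9, M_A=13/3 = ((13/9)·4²/2 - (13/3)·4)/100000 = -13/225000 rad
Superposition: θ = Σ θ_i = -437/225000 rad ≈ -0.001942 rad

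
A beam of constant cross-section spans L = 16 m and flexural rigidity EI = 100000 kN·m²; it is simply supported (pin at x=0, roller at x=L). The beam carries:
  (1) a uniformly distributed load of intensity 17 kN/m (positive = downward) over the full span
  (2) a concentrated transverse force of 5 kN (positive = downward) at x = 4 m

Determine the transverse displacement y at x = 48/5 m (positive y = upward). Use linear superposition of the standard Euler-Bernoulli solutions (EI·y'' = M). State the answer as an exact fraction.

Load 1 — uniform load w=17 kN/m over full span:
  y_1 = -wx(L³-2Lx²+x³)/(24EI) = -17·(48/5)·(16³-2·16·(48/5)²+(48/5)³)/(24·100000) = -269824/1953125 m
Load 2 — point force P=5 kN at a=4 m (b=L-a=12):
  y_2 = -Pa(L-x)(2Lx-a²-x²)/(6LEI)  [x>a] = -5·4·(16-(48/5))·(2·16·(48/5)-4²-(48/5)²)/(6·16·100000) = -622/234375 m
Superposition: y = Σ y_i = -825022/5859375 m ≈ -0.140804 m

y(48/5) = -825022/5859375 m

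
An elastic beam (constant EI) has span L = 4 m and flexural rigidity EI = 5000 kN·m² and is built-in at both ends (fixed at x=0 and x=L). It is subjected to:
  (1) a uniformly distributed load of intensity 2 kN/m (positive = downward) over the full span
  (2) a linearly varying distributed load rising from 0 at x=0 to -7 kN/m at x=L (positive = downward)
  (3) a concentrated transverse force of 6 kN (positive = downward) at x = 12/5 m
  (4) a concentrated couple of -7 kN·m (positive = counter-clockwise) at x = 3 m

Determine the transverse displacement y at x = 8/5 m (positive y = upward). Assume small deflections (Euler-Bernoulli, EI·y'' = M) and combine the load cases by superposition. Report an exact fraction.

y(8/5) = 6127/39062500 m

Load 1 — uniform load w=2 kN/m over full span:
  y_1 = -wx²(L-x)²/(24EI) = -2·(8/5)²·(4-(8/5))²/(24·5000) = -96/390625 m
Load 2 — triangular load w₀=-7 kN/m (0→w₀ over full span):
  y_2 = -w₀x²(L-x)²(x+2L)/(120LEI) = -(-7)·(8/5)²·(4-(8/5))²·((8/5)+2·4)/(120·4·5000) = 4032/9765625 m
Load 3 — point force P=6 kN at a=12/5 m (b=L-a=8/5):
  y_3 = -Pb²x²(3aL-(3a+b)x)/(6L³EI)  [x≤a] = -6·(8/5)²·(8/5)²·(3·(12/5)·4-(3·(12/5)+(8/5))·(8/5))/(6·4³·5000) = -2944/9765625 m
Load 4 — applied couple M₀=-7 kN·m at a=3 m (b=L-a=1):
  y_4 = (R_Ax³/6 - M_Ax²/2)/EI  [x≤a] with R_A=-63/32, M_A=-35/16 = ((-63/32)·(8/5)³/6 - (-35/16)·(8/5)²/2)/5000 = 91/312500 m
Superposition: y = Σ y_i = 6127/39062500 m ≈ 0.000157 m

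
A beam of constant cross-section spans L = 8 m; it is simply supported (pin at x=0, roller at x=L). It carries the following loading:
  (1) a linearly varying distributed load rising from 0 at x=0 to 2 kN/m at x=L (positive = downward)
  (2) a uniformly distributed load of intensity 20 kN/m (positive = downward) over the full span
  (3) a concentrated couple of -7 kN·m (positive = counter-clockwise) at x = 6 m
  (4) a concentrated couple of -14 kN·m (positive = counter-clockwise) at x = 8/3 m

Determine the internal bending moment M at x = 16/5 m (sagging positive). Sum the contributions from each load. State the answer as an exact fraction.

Load 1 — triangular load w₀=2 kN/m (0→w₀ over full span):
  M_1 = w₀Lx/6 - w₀x³/(6L) = 2·8·(16/5)/6 - 2·(16/5)³/(6·8) = 896/125 kN·m
Load 2 — uniform load w=20 kN/m over full span:
  M_2 = wx(L-x)/2 = 20·(16/5)·(8-(16/5))/2 = 768/5 kN·m
Load 3 — applied couple M₀=-7 kN·m at a=6 m (b=L-a=2):
  M_3 = M₀x/L  [x≤a] = (-7)·(16/5)/8 = -14/5 kN·m
Load 4 — applied couple M₀=-14 kN·m at a=8/3 m (b=L-a=16/3):
  M_4 = M₀x/L - M₀  [x>a] = (-14)·(16/5)/8 - (-14) = 42/5 kN·m
Superposition: M = Σ M_i = 20796/125 kN·m ≈ 166.368000 kN·m

M(16/5) = 20796/125 kN·m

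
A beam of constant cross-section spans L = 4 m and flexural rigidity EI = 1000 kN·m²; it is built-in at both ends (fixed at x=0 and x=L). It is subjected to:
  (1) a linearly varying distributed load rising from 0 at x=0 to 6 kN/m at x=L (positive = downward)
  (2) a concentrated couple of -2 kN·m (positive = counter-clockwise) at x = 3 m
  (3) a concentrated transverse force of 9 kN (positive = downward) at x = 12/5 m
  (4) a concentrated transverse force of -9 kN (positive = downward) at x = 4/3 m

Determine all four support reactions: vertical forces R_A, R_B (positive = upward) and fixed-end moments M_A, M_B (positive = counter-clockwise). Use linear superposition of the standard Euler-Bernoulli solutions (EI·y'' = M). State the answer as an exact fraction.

Load 1 — triangular load w₀=6 kN/m (0→w₀ over full span):
  R_A = 3w₀L/20 = 3·6·4/20 = 18/5 kN
  M_A = w₀L²/30 = 6·4²/30 = 16/5 kN·m
  R_B = 7w₀L/20 = 7·6·4/20 = 42/5 kN
  M_B = -w₀L²/20 = -6·4²/20 = -24/5 kN·m
Load 2 — applied couple M₀=-2 kN·m at a=3 m (b=L-a=1):
  R_A = 6M₀ab/L³ = 6·(-2)·3·1/4³ = -9/16 kN
  M_A = M₀b(2a-b)/L² = (-2)·1·(2·3-1)/4² = -5/8 kN·m
  R_B = -6M₀ab/L³ = -6·(-2)·3·1/4³ = 9/16 kN
  M_B = M₀a(2b-a)/L² = (-2)·3·(2·1-3)/4² = 3/8 kN·m
Load 3 — point force P=9 kN at a=12/5 m (b=L-a=8/5):
  R_A = Pb²(3a+b)/L³ = 9·(8/5)²·(3·(12/5)+(8/5))/4³ = 396/125 kN
  M_A = Pab²/L² = 9·(12/5)·(8/5)²/4² = 432/125 kN·m
  R_B = Pa²(a+3b)/L³ = 9·(12/5)²·((12/5)+3·(8/5))/4³ = 729/125 kN
  M_B = -Pa²b/L² = -9·(12/5)²·(8/5)/4² = -648/125 kN·m
Load 4 — point force P=-9 kN at a=4/3 m (b=L-a=8/3):
  R_A = Pb²(3a+b)/L³ = (-9)·(8/3)²·(3·(4/3)+(8/3))/4³ = -20/3 kN
  M_A = Pab²/L² = (-9)·(4/3)·(8/3)²/4² = -16/3 kN·m
  R_B = Pa²(a+3b)/L³ = (-9)·(4/3)²·((4/3)+3·(8/3))/4³ = -7/3 kN
  M_B = -Pa²b/L² = -(-9)·(4/3)²·(8/3)/4² = 8/3 kN·m
Superposition: R_A = -2767/6000 kN, M_A = 2093/3000 kN·m, R_B = 74767/6000 kN, M_B = -20827/3000 kN·m

R_A = -2767/6000 kN, M_A = 2093/3000 kN·m, R_B = 74767/6000 kN, M_B = -20827/3000 kN·m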